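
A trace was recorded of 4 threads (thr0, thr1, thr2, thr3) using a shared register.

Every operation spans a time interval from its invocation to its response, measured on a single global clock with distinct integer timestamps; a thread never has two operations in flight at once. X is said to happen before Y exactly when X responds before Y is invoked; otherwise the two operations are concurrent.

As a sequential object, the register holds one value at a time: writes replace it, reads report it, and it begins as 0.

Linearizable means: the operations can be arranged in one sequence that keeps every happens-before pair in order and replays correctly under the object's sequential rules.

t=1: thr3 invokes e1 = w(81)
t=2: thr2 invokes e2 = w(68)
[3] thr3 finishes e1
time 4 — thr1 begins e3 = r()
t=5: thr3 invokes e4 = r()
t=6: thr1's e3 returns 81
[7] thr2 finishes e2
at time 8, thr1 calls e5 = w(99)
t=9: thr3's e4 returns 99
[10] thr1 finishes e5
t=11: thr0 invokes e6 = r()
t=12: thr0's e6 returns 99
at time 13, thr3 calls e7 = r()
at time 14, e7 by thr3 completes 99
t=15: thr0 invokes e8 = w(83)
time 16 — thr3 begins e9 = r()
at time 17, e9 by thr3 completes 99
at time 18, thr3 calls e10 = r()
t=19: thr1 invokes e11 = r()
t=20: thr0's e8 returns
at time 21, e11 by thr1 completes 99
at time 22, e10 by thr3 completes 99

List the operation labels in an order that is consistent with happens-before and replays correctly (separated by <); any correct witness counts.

e1 < e3 < e2 < e5 < e4 < e6 < e7 < e9 < e10 < e11 < e8

step 1: e1 w(81) — value 81
step 2: e3 r() → 81 — value 81
step 3: e2 w(68) — value 68
step 4: e5 w(99) — value 99
step 5: e4 r() → 99 — value 99
step 6: e6 r() → 99 — value 99
step 7: e7 r() → 99 — value 99
step 8: e9 r() → 99 — value 99
step 9: e10 r() → 99 — value 99
step 10: e11 r() → 99 — value 99
step 11: e8 w(83) — value 83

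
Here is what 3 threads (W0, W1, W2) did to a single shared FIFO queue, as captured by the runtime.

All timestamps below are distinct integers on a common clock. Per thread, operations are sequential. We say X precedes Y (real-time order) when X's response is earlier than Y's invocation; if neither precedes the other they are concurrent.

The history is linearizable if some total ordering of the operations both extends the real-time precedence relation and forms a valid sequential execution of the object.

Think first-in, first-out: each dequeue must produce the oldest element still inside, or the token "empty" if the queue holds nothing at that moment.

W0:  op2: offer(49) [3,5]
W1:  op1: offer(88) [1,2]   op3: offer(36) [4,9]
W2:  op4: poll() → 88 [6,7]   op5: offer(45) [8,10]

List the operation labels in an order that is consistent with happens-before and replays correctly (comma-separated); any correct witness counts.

after step 1 (op1 offer(88)): queue <88>
after step 2 (op2 offer(49)): queue <88,49>
after step 3 (op3 offer(36)): queue <88,49,36>
after step 4 (op4 poll() → 88): queue <49,36>
after step 5 (op5 offer(45)): queue <49,36,45>

op1, op2, op3, op4, op5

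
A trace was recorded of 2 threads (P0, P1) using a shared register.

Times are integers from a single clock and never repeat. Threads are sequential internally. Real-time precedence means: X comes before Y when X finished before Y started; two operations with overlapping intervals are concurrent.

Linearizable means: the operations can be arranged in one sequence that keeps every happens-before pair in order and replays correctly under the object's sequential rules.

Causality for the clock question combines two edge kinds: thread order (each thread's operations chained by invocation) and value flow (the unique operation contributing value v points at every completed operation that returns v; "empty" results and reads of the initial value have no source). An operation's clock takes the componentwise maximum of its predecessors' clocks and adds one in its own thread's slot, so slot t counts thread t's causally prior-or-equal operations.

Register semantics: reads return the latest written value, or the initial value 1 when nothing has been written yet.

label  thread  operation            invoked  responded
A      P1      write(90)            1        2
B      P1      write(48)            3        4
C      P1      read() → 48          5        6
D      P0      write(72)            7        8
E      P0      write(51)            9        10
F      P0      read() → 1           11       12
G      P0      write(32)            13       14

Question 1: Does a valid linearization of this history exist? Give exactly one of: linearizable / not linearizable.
not linearizable

prefix check: 1..11 passes, 1..12 fails once F's time-12 response joins
the completed operations (6 total) allow one real-time order; the register replay rejects it
for example A, B, C, D, E, F fails at step 6: F read() → 1 is not legal there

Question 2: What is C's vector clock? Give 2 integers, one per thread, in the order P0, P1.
Answer: (0, 3)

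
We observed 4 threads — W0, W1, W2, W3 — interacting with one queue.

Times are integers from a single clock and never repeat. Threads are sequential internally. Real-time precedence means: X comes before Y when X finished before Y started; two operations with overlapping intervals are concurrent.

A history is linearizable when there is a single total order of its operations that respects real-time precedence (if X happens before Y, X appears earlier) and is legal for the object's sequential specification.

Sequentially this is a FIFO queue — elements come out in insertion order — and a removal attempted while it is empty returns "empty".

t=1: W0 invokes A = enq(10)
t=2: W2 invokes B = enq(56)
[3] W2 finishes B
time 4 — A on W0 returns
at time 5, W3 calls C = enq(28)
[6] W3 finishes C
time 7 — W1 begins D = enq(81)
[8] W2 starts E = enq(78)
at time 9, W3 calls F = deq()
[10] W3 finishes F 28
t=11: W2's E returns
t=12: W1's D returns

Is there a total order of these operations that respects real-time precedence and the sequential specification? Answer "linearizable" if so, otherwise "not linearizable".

events 1..9 are fine; event 10 — the response of F at time 10 — makes the prefix non-linearizable
2 orders of the 4 completed queue ops respect real time; none is legal
include/drop combinations of the 2 pending operations (D, E) were all tried; none helps
one such order, A, B, C, F (pending dropped), breaks at step 4 where F deq() → 28 is illegal
one such order, B, A, C, F (pending dropped), breaks at step 4 where F deq() → 28 is illegal

not linearizable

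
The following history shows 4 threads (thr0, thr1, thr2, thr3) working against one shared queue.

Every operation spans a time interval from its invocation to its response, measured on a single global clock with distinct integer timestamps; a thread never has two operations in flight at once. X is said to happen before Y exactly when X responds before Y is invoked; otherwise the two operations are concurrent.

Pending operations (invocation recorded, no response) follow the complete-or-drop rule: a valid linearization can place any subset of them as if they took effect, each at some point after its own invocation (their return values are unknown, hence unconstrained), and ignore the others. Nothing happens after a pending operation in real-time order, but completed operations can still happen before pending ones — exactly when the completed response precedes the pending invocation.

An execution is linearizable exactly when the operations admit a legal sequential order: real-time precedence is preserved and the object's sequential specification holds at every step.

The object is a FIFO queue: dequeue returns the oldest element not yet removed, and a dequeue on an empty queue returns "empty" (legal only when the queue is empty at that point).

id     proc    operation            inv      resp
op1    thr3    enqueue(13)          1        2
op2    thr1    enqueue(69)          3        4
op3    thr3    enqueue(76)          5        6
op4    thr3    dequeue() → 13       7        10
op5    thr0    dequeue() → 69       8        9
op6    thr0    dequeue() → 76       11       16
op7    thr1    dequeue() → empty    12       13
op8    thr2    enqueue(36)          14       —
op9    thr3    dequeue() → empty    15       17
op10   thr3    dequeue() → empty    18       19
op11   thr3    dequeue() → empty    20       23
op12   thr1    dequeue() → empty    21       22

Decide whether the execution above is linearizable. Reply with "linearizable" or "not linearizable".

witness order: op1, op2, op3, op4, op5, op6, op7, op9, op10, op11, op12
1. op1 enqueue(13), leaving queue <13>
2. op2 enqueue(69), leaving queue <13,69>
3. op3 enqueue(76), leaving queue <13,69,76>
4. op4 dequeue() → 13, leaving queue <69,76>
5. op5 dequeue() → 69, leaving queue <76>
6. op6 dequeue() → 76, leaving queue <>
7. op7 dequeue() → empty, leaving queue <>
8. op9 dequeue() → empty, leaving queue <>
9. op10 dequeue() → empty, leaving queue <>
10. op11 dequeue() → empty, leaving queue <>
11. op12 dequeue() → empty, leaving queue <>

linearizable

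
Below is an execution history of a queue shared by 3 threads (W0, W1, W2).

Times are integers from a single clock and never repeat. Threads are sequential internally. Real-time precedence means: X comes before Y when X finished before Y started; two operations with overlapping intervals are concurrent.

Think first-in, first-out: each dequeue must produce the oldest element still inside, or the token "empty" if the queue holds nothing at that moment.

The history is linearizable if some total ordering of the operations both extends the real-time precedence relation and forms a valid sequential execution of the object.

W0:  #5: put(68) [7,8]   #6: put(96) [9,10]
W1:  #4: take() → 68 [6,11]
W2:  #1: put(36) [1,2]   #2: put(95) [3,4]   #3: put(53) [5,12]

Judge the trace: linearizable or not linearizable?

already the first 11 events (up to #4's response at time 11) admit no linearization; the first 10 still do
no legal order exists: 3 real-time-consistent candidates over 5 completed queue operations, all rejected
every completion of the 1 pending operation (#3) was checked; none linearizes
for example #1, #2, #4, #5, #6 (pending dropped) fails at step 3: #4 take() → 68 is not legal there
for example #1, #2, #5, #4, #6 (pending dropped) fails at step 4: #4 take() → 68 is not legal there

not linearizable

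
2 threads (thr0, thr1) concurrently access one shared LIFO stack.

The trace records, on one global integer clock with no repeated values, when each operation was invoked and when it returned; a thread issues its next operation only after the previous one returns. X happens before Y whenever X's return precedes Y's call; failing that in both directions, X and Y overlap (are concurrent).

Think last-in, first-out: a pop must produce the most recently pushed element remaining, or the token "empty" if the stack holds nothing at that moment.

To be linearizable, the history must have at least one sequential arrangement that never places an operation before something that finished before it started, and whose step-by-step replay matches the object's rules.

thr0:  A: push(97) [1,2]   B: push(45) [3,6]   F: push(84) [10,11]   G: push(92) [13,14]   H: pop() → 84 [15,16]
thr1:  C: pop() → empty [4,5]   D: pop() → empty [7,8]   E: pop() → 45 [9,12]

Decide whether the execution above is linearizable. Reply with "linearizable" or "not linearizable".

not linearizable

cut after 4 events: linearizable; cut after 5 events (C responds, time 5): not linearizable
the completed operations (2 total) allow one real-time order; the LIFO stack replay rejects it
including or dropping the 1 pending operation (B) in any combination fails
take A, C (pending dropped): step 2 already fails, because C pop() → empty cannot occur there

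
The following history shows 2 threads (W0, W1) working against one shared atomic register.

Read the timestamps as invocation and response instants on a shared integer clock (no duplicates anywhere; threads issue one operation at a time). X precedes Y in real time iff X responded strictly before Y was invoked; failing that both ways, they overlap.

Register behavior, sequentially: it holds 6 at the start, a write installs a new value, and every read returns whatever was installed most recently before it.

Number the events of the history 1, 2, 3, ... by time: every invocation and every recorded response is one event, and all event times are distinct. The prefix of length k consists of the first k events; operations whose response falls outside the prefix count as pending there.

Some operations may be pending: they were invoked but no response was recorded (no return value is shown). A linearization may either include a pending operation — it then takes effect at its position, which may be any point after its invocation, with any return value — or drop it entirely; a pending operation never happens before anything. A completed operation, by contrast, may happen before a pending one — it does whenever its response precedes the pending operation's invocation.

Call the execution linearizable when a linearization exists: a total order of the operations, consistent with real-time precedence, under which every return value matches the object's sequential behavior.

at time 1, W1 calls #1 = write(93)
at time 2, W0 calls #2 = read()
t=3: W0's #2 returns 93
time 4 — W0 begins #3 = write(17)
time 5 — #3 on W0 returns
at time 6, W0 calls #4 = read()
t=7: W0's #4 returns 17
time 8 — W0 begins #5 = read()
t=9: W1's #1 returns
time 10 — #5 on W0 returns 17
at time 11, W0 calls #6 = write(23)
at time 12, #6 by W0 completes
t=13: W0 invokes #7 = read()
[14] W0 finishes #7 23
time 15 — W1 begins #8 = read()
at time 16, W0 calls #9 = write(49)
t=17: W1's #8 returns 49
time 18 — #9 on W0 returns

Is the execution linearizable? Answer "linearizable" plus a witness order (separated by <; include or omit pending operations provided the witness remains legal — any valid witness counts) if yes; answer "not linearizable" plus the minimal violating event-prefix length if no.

step 1: #1 write(93) — value 93
step 2: #2 read() → 93 — value 93
step 3: #3 write(17) — value 17
step 4: #4 read() → 17 — value 17
step 5: #5 read() → 17 — value 17
step 6: #6 write(23) — value 23
step 7: #7 read() → 23 — value 23
step 8: #9 write(49) — value 49
step 9: #8 read() → 49 — value 49

linearizable — witness: #1 < #2 < #3 < #4 < #5 < #6 < #7 < #9 < #8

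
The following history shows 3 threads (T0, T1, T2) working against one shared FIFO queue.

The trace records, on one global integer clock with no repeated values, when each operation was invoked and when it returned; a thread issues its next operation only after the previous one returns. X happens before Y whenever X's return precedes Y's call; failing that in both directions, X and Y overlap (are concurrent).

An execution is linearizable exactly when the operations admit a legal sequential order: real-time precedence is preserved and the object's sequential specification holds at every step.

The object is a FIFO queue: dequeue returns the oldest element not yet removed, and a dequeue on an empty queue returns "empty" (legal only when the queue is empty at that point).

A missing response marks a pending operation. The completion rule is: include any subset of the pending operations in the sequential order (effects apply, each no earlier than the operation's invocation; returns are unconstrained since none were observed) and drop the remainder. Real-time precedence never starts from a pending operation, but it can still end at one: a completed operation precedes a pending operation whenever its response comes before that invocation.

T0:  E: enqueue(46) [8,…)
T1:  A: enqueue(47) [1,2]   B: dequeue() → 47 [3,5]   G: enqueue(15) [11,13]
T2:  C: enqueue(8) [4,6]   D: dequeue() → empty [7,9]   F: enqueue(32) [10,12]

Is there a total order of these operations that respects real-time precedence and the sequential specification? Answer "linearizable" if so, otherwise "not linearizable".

not linearizable

events 1..8 are fine; event 9 — the response of D at time 9 — makes the prefix non-linearizable
no legal order exists: 2 real-time-consistent candidates over 4 completed FIFO queue operations, all rejected
completion choices over the 1 pending operation (E) were checked; none helps
e.g. A, B, C, D (pending dropped): illegal at step 4, since D dequeue() → empty cannot apply there
e.g. A, C, B, D (pending dropped): illegal at step 4, since D dequeue() → empty cannot apply there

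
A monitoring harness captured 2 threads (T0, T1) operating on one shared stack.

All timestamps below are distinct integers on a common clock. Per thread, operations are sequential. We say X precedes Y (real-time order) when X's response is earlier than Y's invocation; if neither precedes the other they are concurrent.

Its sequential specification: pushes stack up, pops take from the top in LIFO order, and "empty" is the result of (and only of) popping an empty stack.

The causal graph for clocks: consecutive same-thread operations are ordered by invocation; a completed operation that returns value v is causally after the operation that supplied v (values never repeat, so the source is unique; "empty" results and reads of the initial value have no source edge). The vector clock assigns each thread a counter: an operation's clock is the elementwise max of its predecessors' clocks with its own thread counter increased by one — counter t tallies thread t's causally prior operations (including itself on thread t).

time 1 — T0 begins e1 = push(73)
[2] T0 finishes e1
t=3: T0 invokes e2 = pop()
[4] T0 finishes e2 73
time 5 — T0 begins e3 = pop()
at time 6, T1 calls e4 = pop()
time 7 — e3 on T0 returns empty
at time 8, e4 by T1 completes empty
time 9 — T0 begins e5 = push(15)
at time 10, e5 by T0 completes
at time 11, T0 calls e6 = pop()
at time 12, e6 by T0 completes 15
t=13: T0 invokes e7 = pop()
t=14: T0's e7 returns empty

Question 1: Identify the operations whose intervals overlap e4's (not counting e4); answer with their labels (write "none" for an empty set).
Answer: e3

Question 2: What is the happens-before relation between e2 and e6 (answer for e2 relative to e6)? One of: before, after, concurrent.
Answer: before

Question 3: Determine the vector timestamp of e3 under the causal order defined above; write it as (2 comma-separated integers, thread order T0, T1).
Answer: (3, 0)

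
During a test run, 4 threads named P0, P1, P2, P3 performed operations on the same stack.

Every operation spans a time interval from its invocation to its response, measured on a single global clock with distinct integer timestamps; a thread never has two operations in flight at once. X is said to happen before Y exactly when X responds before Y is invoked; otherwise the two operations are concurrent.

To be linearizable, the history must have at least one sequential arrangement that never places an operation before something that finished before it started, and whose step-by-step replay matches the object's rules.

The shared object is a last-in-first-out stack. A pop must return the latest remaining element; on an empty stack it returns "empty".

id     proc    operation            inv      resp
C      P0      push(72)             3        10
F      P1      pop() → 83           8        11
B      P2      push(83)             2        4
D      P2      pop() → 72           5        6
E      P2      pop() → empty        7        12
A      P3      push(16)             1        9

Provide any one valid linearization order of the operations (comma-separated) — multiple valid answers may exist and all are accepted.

B, C, D, F, E, A

1. B push(83), leaving stack <83>
2. C push(72), leaving stack <83,72>
3. D pop() → 72, leaving stack <83>
4. F pop() → 83, leaving stack <>
5. E pop() → empty, leaving stack <>
6. A push(16), leaving stack <16>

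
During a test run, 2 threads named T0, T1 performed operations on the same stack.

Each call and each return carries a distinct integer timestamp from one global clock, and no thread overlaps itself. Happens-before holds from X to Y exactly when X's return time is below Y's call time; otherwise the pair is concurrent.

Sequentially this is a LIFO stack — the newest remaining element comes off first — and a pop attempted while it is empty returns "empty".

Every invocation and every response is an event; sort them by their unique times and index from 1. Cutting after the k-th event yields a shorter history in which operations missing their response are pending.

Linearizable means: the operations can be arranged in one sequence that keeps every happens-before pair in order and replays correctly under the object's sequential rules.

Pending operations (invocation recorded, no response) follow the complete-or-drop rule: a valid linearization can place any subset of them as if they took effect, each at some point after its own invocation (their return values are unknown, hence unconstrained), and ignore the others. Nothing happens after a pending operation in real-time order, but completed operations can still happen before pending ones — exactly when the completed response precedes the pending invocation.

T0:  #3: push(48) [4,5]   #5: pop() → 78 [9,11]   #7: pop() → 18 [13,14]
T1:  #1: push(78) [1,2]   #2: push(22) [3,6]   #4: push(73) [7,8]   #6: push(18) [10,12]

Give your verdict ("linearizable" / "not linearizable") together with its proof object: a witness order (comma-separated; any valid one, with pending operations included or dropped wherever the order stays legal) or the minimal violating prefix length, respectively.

not linearizable — minimal violating prefix: 11 events

through event 10 a valid linearization exists; event 11 (#5 responding at time 11) ends that
5 completed operations, 2 real-time-consistent orders — every stack replay fails
no escape via the 1 pending operation (#6): every completion choice fails
take #1, #2, #3, #4, #5 (pending dropped): step 5 already fails, because #5 pop() → 78 cannot occur there
take #1, #3, #2, #4, #5 (pending dropped): step 5 already fails, because #5 pop() → 78 cannot occur there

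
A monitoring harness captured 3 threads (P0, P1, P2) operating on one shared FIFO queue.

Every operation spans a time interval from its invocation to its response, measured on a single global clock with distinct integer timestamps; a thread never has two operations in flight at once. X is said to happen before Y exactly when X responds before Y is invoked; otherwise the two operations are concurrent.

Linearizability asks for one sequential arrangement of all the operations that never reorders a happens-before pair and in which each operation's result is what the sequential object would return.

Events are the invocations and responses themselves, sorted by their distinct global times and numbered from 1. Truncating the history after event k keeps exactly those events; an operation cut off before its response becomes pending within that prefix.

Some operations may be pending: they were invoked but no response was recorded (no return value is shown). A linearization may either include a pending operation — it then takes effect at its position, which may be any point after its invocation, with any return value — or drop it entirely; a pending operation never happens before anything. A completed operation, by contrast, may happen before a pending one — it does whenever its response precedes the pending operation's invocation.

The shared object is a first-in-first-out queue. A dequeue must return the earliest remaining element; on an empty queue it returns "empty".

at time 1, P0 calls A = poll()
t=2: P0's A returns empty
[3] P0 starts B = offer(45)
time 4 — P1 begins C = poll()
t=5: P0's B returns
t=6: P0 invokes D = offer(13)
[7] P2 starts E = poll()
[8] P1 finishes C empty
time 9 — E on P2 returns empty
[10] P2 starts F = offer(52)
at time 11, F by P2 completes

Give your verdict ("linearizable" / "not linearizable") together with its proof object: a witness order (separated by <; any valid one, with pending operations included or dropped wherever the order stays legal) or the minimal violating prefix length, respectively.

not linearizable — minimal violating prefix: 9 events

already the first 9 events (up to E's response at time 9) admit no linearization; the first 8 still do
3 orders of the 4 completed FIFO queue ops respect real time; none is legal
no completion choice of the 1 pending operation (D) rescues it — every subset was tried
one such order, A, B, C, E (pending dropped), breaks at step 3 where C poll() → empty is illegal
one such order, A, B, E, C (pending dropped), breaks at step 3 where E poll() → empty is illegal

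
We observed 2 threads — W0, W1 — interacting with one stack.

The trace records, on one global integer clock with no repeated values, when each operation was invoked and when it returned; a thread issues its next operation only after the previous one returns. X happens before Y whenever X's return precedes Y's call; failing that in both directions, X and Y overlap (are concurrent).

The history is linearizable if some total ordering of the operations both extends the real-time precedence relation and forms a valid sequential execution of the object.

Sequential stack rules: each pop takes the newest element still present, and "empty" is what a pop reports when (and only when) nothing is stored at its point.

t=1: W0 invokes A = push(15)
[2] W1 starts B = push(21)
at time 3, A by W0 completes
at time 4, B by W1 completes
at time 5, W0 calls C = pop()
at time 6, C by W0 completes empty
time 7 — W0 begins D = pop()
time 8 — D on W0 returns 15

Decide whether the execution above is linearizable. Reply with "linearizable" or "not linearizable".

not linearizable

already the first 6 events (up to C's response at time 6) admit no linearization; the first 5 still do
every one of the 2 real-time-consistent orders over 3 completed stack ops fails the sequential spec
for example A, B, C fails at step 3: C pop() → empty is not legal there
for example B, A, C fails at step 3: C pop() → empty is not legal there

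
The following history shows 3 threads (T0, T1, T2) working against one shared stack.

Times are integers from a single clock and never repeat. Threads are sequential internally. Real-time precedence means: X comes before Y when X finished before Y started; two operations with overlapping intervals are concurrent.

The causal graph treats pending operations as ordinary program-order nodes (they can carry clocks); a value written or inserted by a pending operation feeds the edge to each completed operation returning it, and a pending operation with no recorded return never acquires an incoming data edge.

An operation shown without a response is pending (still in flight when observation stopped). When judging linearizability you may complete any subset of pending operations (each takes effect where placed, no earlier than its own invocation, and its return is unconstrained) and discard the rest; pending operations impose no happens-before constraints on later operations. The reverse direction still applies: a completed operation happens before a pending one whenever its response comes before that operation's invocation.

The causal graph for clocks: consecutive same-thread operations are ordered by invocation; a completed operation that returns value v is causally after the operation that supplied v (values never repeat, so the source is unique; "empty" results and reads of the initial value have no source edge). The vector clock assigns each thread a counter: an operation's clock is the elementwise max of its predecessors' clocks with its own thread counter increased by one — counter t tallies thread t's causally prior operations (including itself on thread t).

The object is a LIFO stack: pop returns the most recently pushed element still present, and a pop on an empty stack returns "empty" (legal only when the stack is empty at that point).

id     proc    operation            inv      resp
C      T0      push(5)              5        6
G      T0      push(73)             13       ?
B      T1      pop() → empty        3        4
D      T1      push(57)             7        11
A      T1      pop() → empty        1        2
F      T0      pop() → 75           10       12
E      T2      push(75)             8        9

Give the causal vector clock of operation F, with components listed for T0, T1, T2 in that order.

(2, 0, 1)

E (invocation 8): nothing precedes it; T2's component alone gives (0, 0, 1)
A (invocation 1): nothing precedes it; T1's component alone gives (0, 1, 0)
C (invocation 5): nothing precedes it; T0's component alone gives (1, 0, 0)
VC(B, invoked at 3): max of VC(A)=(0, 1, 0), then +1 on thread T1 → (0, 2, 0)
VC(D, invoked at 7): max of VC(B)=(0, 2, 0), then +1 on thread T1 → (0, 3, 0)
VC(F, invoked at 10): max of VC(C)=(1, 0, 0), VC(E)=(0, 0, 1), then +1 on thread T0 → (2, 0, 1)
VC(G, invoked at 13): max of VC(F)=(2, 0, 1), then +1 on thread T0 → (3, 0, 1)
target: VC(F) = (2, 0, 1)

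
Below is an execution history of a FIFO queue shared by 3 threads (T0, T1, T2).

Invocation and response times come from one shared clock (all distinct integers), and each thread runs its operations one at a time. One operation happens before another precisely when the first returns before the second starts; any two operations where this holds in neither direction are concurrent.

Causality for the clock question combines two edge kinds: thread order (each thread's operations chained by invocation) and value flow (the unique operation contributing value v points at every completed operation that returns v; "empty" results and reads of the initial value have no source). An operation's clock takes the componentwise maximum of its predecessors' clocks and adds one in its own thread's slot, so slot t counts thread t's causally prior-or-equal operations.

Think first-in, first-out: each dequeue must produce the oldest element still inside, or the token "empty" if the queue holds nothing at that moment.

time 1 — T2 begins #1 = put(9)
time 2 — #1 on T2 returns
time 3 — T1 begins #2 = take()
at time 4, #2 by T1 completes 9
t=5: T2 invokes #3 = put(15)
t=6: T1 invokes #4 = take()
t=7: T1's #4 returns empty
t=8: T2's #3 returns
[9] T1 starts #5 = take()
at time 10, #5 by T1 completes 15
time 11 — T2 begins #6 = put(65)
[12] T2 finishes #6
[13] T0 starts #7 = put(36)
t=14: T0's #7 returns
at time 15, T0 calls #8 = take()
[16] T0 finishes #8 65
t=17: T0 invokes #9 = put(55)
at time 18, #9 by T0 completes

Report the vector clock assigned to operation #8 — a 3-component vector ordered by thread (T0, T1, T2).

VC(#1, invoked at 1): no causal predecessors; +1 on T2 → (0, 0, 1)
VC(#7, invoked at 13): no causal predecessors; +1 on T0 → (1, 0, 0)
#3, invoked 5, takes VC(#1)=(0, 0, 1) under max, adds 1 for T2 → (0, 0, 2)
#2, invoked 3, takes VC(#1)=(0, 0, 1) under max, adds 1 for T1 → (0, 1, 1)
#6, invoked 11, takes VC(#3)=(0, 0, 2) under max, adds 1 for T2 → (0, 0, 3)
#4, invoked 6, takes VC(#2)=(0, 1, 1) under max, adds 1 for T1 → (0, 2, 1)
#5, invoked 9, takes VC(#3)=(0, 0, 2), VC(#4)=(0, 2, 1) under max, adds 1 for T1 → (0, 3, 2)
#8, invoked 15, takes VC(#6)=(0, 0, 3), VC(#7)=(1, 0, 0) under max, adds 1 for T0 → (2, 0, 3)
#9, invoked 17, takes VC(#8)=(2, 0, 3) under max, adds 1 for T0 → (3, 0, 3)
target: VC(#8) = (2, 0, 3)

(2, 0, 3)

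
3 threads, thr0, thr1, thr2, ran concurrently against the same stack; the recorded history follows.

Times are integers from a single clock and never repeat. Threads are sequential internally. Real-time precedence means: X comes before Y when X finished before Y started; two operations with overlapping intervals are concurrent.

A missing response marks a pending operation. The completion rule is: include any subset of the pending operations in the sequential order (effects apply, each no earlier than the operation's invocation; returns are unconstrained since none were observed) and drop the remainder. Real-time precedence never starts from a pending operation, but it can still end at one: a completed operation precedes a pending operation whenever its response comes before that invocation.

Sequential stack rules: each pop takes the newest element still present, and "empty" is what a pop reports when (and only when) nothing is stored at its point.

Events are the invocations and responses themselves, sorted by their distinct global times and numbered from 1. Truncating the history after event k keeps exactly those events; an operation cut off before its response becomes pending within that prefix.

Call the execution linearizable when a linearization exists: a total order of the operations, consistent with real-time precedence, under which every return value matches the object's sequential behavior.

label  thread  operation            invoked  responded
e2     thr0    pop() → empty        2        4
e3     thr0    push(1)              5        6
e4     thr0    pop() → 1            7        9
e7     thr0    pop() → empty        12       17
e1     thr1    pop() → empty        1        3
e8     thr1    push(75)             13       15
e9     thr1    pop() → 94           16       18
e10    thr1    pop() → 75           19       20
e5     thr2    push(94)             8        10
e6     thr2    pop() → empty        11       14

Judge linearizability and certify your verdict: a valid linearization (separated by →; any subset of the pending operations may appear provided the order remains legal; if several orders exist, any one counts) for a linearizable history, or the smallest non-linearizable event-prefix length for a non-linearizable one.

cut after 16 events: linearizable; cut after 17 events (e7 responds, time 17): not linearizable
all 24 real-time-respecting orders fail — 8 completed stack operations, no legal replay
no escape via the 1 pending operation (e9): every completion choice fails
for example e1, e2, e3, e4, e5, e6, e7, e8 (pending dropped) fails at step 6: e6 pop() → empty is not legal there
for example e1, e2, e3, e4, e5, e6, e8, e7 (pending dropped) fails at step 6: e6 pop() → empty is not legal there

not linearizable — minimal violating prefix: 17 events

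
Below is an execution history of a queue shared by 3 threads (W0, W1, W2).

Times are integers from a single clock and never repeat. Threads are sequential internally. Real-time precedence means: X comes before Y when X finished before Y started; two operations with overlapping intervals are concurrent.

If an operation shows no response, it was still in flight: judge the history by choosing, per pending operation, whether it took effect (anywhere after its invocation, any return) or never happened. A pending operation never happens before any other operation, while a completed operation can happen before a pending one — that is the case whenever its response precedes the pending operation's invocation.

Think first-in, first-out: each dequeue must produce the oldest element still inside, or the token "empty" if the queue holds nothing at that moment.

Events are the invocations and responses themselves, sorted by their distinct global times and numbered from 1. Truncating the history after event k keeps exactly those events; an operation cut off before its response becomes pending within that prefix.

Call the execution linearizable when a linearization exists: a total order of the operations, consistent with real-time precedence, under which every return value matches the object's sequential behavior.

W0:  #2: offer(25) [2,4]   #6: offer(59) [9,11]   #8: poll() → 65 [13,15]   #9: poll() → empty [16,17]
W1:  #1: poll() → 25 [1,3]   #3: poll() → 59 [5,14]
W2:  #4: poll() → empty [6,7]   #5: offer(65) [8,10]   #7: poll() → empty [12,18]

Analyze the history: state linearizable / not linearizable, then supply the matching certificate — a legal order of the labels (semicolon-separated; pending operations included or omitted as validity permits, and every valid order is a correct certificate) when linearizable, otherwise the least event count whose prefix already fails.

step 1: #2 offer(25) — queue <25>
step 2: #1 poll() → 25 — queue <>
step 3: #4 poll() → empty — queue <>
step 4: #5 offer(65) — queue <65>
step 5: #6 offer(59) — queue <65,59>
step 6: #8 poll() → 65 — queue <59>
step 7: #3 poll() → 59 — queue <>
step 8: #7 poll() → empty — queue <>
step 9: #9 poll() → empty — queue <>

linearizable — witness: #2; #1; #4; #5; #6; #8; #3; #7; #9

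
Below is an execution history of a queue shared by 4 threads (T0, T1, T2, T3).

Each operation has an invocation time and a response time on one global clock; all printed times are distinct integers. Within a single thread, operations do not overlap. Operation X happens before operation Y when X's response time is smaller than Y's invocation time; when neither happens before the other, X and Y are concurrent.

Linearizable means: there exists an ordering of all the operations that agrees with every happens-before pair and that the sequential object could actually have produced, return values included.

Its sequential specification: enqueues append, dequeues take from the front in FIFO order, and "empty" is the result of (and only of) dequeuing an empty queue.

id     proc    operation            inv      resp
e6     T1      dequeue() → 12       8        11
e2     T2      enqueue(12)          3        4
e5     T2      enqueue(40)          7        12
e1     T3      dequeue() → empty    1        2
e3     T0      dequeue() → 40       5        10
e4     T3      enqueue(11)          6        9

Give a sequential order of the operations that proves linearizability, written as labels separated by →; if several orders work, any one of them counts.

1. e1 dequeue() → empty, leaving queue <>
2. e2 enqueue(12), leaving queue <12>
3. e5 enqueue(40), leaving queue <12,40>
4. e4 enqueue(11), leaving queue <12,40,11>
5. e6 dequeue() → 12, leaving queue <40,11>
6. e3 dequeue() → 40, leaving queue <11>

e1 → e2 → e5 → e4 → e6 → e3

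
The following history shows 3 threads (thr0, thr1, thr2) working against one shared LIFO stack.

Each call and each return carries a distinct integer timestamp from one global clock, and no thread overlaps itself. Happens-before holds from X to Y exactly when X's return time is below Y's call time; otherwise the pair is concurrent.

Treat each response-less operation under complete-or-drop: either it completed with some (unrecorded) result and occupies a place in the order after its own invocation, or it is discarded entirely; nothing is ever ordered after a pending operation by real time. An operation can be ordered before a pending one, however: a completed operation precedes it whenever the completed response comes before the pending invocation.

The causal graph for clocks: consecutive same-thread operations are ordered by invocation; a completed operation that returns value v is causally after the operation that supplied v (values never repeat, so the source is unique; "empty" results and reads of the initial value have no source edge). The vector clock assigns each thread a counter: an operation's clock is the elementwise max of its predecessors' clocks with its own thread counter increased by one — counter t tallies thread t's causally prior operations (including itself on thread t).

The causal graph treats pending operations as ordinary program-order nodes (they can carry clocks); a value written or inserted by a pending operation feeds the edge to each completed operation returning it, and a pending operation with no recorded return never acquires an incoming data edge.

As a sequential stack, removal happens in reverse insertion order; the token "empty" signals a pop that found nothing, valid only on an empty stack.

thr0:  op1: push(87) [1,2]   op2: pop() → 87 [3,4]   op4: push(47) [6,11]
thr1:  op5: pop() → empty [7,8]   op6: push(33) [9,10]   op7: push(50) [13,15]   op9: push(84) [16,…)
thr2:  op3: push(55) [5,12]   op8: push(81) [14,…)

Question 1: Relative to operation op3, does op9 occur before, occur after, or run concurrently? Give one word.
Answer: after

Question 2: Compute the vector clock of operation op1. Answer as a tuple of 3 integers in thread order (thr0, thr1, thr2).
Answer: (1, 0, 0)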